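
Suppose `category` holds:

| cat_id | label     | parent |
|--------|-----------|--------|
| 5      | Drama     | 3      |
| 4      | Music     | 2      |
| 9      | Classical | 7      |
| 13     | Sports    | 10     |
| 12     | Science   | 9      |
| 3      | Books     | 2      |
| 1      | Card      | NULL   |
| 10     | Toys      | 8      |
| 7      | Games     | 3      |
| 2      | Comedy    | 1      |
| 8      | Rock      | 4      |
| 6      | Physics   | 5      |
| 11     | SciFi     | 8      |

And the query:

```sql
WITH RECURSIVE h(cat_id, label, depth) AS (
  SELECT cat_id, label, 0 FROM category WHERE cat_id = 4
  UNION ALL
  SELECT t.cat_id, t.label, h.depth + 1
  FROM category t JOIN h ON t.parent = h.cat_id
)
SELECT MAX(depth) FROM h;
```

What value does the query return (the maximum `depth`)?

Base: cat_id=4 (Music) at depth 0.
Iteration 1: rows with parent in {4} -> Rock (id 8, depth 1).
Iteration 2: rows with parent in {8} -> Toys (id 10, depth 2), SciFi (id 11, depth 2).
Iteration 3: rows with parent in {10,11} -> Sports (id 13, depth 3).
Iteration 4: no rows with parent in {13}; recursion stops.
depth values: 0, 1, 2, 2, 3; the maximum is 3.

3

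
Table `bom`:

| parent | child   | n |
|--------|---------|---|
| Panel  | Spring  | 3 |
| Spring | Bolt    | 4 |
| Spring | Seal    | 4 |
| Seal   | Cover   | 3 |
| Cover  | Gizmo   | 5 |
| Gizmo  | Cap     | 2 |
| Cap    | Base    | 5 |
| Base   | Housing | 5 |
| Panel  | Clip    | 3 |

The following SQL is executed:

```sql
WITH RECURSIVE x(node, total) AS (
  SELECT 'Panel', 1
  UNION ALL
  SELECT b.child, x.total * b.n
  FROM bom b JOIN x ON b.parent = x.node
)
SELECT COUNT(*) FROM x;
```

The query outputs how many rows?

10

Base: (Panel, total=1).
Iteration 1: components of {Panel} -> Clip = 1*3 = 3, Spring = 1*3 = 3.
Iteration 2: components of {Clip,Spring} -> Bolt = 3*4 = 12, Seal = 3*4 = 12.
Iteration 3: components of {Bolt,Seal} -> Cover = 12*3 = 36.
Iteration 4: components of {Cover} -> Gizmo = 36*5 = 180.
Iteration 5: components of {Gizmo} -> Cap = 180*2 = 360.
Iteration 6: components of {Cap} -> Base = 360*5 = 1800.
Iteration 7: components of {Base} -> Housing = 1800*5 = 9000.
Iteration 8: no further components; recursion stops.
Total rows emitted: 10.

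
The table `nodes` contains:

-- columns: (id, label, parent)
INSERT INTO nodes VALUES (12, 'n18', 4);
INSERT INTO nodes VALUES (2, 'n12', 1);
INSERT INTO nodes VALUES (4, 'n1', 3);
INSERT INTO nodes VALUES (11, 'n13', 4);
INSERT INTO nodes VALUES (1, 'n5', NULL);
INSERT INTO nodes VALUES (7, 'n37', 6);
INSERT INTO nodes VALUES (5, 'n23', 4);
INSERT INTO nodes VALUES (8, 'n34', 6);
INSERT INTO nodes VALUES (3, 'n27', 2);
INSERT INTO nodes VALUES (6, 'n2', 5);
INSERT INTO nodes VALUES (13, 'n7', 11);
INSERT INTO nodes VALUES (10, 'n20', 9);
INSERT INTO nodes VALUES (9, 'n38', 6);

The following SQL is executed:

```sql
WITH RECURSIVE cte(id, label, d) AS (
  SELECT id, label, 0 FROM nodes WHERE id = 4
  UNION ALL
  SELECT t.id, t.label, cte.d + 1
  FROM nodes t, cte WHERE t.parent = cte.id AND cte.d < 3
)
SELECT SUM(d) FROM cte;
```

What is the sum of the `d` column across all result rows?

Base: id=4 (n1) at d 0.
Iteration 1: rows with parent in {4} -> n23 (id 5, d 1), n13 (id 11, d 1), n18 (id 12, d 1).
Iteration 2: rows with parent in {5,11,12} -> n2 (id 6, d 2), n7 (id 13, d 2).
Iteration 3: rows with parent in {6,13} -> n37 (id 7, d 3), n34 (id 8, d 3), n38 (id 9, d 3).
Iteration 4: d < 3 fails for all current rows; recursion stops.
SUM(d) = 0 + 1 + 1 + 1 + 2 + 2 + 3 + 3 + 3 = 16.

16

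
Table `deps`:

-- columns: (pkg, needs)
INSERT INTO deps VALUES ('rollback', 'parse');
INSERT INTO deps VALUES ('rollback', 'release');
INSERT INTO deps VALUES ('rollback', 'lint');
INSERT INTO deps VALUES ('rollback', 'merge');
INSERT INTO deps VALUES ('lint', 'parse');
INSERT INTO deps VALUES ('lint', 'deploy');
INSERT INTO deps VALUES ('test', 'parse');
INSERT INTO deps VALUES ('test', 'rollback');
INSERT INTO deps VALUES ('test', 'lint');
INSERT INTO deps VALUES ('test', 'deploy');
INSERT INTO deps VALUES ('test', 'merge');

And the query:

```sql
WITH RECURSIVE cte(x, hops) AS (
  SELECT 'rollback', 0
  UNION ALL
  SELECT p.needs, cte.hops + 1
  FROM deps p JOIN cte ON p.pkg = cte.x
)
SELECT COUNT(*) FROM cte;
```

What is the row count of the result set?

Base: (rollback, hops=0).
Iteration 1: edges from {rollback} -> (lint, hops=1), (merge, hops=1), (parse, hops=1), (release, hops=1).
Iteration 2: edges from {lint,merge,parse,release} -> (deploy, hops=2), (parse, hops=2).
Iteration 3: no outgoing edges from {deploy,parse}; recursion stops.
Total rows emitted: 7.

7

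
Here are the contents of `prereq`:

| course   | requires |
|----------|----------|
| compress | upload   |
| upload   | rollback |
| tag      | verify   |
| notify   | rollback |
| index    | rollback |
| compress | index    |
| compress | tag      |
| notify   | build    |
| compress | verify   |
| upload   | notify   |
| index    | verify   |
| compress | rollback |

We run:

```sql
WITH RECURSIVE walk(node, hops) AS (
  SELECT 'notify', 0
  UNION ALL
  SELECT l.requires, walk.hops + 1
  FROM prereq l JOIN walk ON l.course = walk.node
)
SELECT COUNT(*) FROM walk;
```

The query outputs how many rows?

Base: (notify, hops=0).
Iteration 1: edges from {notify} -> (build, hops=1), (rollback, hops=1).
Iteration 2: no outgoing edges from {build,rollback}; recursion stops.
Total rows emitted: 3.

3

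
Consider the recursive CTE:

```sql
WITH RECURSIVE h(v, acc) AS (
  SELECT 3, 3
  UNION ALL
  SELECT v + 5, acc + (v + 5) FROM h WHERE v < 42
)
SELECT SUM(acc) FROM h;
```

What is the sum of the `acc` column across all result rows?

735

Base: v=3, acc=3.
Iteration 1: 3 < 42 holds -> v = 3 + 5 = 8, acc = 3 + 8 = 11.
Iteration 2: 8 < 42 holds -> v = 8 + 5 = 13, acc = 11 + 13 = 24.
Iteration 3: 13 < 42 holds -> v = 13 + 5 = 18, acc = 24 + 18 = 42.
Iteration 4: 18 < 42 holds -> v = 18 + 5 = 23, acc = 42 + 23 = 65.
Iteration 5: 23 < 42 holds -> v = 23 + 5 = 28, acc = 65 + 28 = 93.
Iteration 6: 28 < 42 holds -> v = 28 + 5 = 33, acc = 93 + 33 = 126.
Iteration 7: 33 < 42 holds -> v = 33 + 5 = 38, acc = 126 + 38 = 164.
Iteration 8: 38 < 42 holds -> v = 38 + 5 = 43, acc = 164 + 43 = 207.
Iteration 9: 43 < 42 fails; recursion stops.
SUM(acc) = 3 + 11 + 24 + 42 + 65 + 93 + 126 + 164 + 207 = 735.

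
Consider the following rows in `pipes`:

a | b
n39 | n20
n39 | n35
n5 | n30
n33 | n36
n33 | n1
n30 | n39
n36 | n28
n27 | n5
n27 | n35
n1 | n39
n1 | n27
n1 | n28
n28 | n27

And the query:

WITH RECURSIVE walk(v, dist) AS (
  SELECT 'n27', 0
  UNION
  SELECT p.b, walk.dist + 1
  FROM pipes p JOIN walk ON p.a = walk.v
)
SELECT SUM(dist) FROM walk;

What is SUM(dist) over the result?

Base: (n27, dist=0).
Iteration 1: edges from {n27} -> (n35, dist=1), (n5, dist=1).
Iteration 2: edges from {n35,n5} -> (n30, dist=2).
Iteration 3: edges from {n30} -> (n39, dist=3).
Iteration 4: edges from {n39} -> (n20, dist=4), (n35, dist=4).
Iteration 5: no outgoing edges from {n20,n35}; recursion stops.
SUM(dist) = 0 + 1 + 1 + 2 + 3 + 4 + 4 = 15.

15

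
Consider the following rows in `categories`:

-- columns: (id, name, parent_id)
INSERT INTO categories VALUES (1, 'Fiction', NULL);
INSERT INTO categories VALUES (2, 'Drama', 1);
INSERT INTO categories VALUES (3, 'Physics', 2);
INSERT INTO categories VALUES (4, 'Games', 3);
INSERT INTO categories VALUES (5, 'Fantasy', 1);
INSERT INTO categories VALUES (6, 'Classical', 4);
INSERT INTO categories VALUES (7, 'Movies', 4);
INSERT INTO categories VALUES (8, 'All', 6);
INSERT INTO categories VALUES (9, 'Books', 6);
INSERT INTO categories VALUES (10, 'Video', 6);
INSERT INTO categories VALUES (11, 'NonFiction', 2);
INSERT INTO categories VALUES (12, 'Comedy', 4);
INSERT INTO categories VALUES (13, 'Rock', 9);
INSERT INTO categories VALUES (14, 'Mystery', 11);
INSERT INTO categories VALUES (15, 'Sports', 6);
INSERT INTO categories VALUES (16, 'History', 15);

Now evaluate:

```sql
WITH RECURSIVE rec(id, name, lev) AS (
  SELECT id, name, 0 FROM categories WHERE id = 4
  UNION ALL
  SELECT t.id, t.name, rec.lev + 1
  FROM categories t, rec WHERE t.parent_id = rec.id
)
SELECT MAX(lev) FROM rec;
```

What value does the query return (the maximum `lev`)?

3

Base: id=4 (Games) at lev 0.
Iteration 1: rows with parent_id in {4} -> Classical (id 6, lev 1), Movies (id 7, lev 1), Comedy (id 12, lev 1).
Iteration 2: rows with parent_id in {6,7,12} -> All (id 8, lev 2), Books (id 9, lev 2), Video (id 10, lev 2), Sports (id 15, lev 2).
Iteration 3: rows with parent_id in {8,9,10,15} -> Rock (id 13, lev 3), History (id 16, lev 3).
Iteration 4: no rows with parent_id in {13,16}; recursion stops.
lev values: 0, 1, 1, 1, 2, 2, 2, 2, 3, 3; the maximum is 3.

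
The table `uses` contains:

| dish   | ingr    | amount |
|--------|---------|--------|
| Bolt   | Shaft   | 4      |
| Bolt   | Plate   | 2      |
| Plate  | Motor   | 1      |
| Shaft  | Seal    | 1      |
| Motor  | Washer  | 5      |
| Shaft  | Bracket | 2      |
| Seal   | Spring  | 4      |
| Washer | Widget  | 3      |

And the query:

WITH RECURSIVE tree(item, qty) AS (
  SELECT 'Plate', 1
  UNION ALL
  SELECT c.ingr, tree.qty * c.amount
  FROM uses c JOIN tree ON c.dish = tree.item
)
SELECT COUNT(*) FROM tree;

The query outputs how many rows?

Base: (Plate, qty=1).
Iteration 1: components of {Plate} -> Motor = 1*1 = 1.
Iteration 2: components of {Motor} -> Washer = 1*5 = 5.
Iteration 3: components of {Washer} -> Widget = 5*3 = 15.
Iteration 4: no further components; recursion stops.
Total rows emitted: 4.

4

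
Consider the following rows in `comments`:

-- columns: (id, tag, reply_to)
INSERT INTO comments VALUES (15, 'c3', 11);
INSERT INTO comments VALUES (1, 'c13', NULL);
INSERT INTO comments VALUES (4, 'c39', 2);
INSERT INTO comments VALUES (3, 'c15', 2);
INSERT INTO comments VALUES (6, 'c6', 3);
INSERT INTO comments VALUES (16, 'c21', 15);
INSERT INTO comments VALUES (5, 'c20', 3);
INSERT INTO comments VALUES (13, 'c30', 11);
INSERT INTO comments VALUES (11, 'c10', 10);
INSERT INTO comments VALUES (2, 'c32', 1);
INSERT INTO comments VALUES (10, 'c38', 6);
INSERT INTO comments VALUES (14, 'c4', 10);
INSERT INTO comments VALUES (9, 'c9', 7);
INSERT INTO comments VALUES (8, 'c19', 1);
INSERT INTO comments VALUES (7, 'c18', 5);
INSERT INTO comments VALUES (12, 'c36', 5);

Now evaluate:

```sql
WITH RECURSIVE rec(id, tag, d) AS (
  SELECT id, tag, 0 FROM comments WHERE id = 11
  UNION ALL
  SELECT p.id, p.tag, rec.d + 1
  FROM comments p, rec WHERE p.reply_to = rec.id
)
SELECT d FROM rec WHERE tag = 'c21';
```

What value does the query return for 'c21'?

2

Base: id=11 (c10) at d 0.
Iteration 1: rows with reply_to in {11} -> c30 (id 13, d 1), c3 (id 15, d 1).
Iteration 2: rows with reply_to in {13,15} -> c21 (id 16, d 2).
Iteration 3: no rows with reply_to in {16}; recursion stops.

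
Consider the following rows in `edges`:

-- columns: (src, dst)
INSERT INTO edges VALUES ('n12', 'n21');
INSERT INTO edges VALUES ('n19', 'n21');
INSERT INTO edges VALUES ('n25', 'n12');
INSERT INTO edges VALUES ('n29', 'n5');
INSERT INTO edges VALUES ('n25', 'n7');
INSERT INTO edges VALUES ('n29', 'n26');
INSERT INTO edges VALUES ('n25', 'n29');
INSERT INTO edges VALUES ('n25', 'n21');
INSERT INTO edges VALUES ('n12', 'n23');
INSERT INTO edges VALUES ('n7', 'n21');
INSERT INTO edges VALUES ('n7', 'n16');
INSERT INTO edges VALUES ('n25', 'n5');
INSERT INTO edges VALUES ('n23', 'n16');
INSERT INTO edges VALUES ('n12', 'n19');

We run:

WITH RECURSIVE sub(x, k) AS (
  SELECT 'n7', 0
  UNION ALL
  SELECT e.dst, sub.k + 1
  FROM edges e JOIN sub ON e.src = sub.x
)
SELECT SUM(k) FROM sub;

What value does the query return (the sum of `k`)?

2

Base: (n7, k=0).
Iteration 1: edges from {n7} -> (n16, k=1), (n21, k=1).
Iteration 2: no outgoing edges from {n16,n21}; recursion stops.
SUM(k) = 0 + 1 + 1 = 2.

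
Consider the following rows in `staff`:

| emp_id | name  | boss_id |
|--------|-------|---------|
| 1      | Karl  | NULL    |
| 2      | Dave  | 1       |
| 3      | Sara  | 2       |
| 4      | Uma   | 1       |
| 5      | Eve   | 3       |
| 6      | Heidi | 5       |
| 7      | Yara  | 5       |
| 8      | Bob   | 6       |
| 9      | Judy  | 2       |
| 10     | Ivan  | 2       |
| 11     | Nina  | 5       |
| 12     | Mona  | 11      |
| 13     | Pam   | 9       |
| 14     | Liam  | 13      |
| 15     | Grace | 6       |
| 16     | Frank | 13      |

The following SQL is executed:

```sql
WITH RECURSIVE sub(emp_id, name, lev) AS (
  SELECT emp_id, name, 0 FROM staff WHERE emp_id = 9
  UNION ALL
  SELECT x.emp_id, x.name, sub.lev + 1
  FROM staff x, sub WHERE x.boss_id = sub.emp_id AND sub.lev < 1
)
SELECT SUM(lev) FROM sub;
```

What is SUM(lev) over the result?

Base: emp_id=9 (Judy) at lev 0.
Iteration 1: rows with boss_id in {9} -> Pam (id 13, lev 1).
Iteration 2: lev < 1 fails for all current rows; recursion stops.
SUM(lev) = 0 + 1 = 1.

1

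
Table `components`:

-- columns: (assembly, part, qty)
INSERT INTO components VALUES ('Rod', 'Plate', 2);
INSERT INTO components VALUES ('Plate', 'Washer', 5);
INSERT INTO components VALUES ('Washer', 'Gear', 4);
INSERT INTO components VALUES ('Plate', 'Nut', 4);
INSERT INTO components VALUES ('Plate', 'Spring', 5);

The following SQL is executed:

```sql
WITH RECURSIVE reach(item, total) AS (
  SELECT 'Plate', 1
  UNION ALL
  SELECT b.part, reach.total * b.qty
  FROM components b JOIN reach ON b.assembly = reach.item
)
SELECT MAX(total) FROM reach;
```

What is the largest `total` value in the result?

Base: (Plate, total=1).
Iteration 1: components of {Plate} -> Nut = 1*4 = 4, Spring = 1*5 = 5, Washer = 1*5 = 5.
Iteration 2: components of {Nut,Spring,Washer} -> Gear = 5*4 = 20.
Iteration 3: no further components; recursion stops.
total values: 1, 5, 4, 5, 20; the maximum is 20.

20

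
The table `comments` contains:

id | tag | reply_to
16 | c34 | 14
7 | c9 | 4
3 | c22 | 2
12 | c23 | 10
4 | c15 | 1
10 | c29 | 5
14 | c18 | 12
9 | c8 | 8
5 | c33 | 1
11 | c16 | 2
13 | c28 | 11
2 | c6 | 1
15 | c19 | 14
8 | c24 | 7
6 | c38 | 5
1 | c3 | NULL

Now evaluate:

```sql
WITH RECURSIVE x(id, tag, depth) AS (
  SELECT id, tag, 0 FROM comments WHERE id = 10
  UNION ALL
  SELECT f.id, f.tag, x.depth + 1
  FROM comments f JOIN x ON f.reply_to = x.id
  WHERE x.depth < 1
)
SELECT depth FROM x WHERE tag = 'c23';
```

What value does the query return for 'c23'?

1

Base: id=10 (c29) at depth 0.
Iteration 1: rows with reply_to in {10} -> c23 (id 12, depth 1).
Iteration 2: depth < 1 fails for all current rows; recursion stops.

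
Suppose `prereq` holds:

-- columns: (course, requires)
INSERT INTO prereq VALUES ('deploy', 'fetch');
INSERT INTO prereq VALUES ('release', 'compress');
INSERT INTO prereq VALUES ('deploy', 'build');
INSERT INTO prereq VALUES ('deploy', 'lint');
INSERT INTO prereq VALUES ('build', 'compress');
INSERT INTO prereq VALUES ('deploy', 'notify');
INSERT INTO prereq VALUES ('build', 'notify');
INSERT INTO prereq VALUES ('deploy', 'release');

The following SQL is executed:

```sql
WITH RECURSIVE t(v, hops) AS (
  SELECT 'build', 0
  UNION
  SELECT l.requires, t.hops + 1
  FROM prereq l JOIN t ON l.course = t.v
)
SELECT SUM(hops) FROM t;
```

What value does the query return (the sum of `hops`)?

Base: (build, hops=0).
Iteration 1: edges from {build} -> (compress, hops=1), (notify, hops=1).
Iteration 2: no outgoing edges from {compress,notify}; recursion stops.
SUM(hops) = 0 + 1 + 1 = 2.

2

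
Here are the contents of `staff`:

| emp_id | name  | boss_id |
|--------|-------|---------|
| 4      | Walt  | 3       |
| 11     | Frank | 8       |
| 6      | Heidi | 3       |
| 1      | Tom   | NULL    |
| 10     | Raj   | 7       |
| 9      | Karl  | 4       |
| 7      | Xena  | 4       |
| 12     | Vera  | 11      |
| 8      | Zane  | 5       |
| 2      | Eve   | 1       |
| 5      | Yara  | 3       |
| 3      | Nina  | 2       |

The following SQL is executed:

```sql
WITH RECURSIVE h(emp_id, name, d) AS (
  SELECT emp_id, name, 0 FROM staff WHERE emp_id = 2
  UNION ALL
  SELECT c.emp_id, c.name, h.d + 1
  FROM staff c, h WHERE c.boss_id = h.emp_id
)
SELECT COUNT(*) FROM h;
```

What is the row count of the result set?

Base: emp_id=2 (Eve) at d 0.
Iteration 1: rows with boss_id in {2} -> Nina (id 3, d 1).
Iteration 2: rows with boss_id in {3} -> Walt (id 4, d 2), Yara (id 5, d 2), Heidi (id 6, d 2).
Iteration 3: rows with boss_id in {4,5,6} -> Xena (id 7, d 3), Zane (id 8, d 3), Karl (id 9, d 3).
Iteration 4: rows with boss_id in {7,8,9} -> Raj (id 10, d 4), Frank (id 11, d 4).
Iteration 5: rows with boss_id in {10,11} -> Vera (id 12, d 5).
Iteration 6: no rows with boss_id in {12}; recursion stops.
Total rows emitted: 11.

11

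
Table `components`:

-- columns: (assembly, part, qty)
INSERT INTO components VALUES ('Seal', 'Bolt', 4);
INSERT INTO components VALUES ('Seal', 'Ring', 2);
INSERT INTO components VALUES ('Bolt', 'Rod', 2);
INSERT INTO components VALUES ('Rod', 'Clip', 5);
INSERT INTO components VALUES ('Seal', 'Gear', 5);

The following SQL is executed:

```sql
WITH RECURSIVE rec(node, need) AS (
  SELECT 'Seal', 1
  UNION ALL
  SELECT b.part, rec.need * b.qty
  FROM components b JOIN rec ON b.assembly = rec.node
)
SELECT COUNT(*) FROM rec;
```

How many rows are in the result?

6

Base: (Seal, need=1).
Iteration 1: components of {Seal} -> Bolt = 1*4 = 4, Gear = 1*5 = 5, Ring = 1*2 = 2.
Iteration 2: components of {Bolt,Gear,Ring} -> Rod = 4*2 = 8.
Iteration 3: components of {Rod} -> Clip = 8*5 = 40.
Iteration 4: no further components; recursion stops.
Total rows emitted: 6.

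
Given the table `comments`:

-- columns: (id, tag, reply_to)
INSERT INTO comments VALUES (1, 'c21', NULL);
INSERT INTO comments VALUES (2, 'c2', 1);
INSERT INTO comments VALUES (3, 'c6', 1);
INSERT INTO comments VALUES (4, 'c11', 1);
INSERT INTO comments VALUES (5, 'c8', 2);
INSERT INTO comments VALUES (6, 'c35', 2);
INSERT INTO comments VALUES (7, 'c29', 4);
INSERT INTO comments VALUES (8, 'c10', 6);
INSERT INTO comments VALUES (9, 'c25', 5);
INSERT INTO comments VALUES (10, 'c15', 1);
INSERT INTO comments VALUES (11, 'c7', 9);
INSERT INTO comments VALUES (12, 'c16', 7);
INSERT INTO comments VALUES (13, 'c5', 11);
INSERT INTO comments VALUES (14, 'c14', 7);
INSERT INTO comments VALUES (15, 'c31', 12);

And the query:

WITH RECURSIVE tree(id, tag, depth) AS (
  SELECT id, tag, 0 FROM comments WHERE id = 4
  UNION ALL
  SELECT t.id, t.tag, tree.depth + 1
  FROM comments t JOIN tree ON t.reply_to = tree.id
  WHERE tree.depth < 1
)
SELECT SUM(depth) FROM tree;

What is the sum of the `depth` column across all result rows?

Base: id=4 (c11) at depth 0.
Iteration 1: rows with reply_to in {4} -> c29 (id 7, depth 1).
Iteration 2: depth < 1 fails for all current rows; recursion stops.
SUM(depth) = 0 + 1 = 1.

1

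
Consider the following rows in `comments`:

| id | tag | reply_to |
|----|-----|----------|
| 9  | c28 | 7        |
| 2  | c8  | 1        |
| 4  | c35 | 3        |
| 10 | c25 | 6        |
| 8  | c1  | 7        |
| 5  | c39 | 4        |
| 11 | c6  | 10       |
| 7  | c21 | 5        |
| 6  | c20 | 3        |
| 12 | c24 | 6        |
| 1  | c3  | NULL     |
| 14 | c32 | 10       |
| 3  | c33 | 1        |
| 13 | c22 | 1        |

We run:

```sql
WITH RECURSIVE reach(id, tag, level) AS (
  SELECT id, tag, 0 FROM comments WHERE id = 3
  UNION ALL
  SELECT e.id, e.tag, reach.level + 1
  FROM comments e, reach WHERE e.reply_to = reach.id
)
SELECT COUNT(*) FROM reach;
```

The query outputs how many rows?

11

Base: id=3 (c33) at level 0.
Iteration 1: rows with reply_to in {3} -> c35 (id 4, level 1), c20 (id 6, level 1).
Iteration 2: rows with reply_to in {4,6} -> c39 (id 5, level 2), c25 (id 10, level 2), c24 (id 12, level 2).
Iteration 3: rows with reply_to in {5,10,12} -> c21 (id 7, level 3), c6 (id 11, level 3), c32 (id 14, level 3).
Iteration 4: rows with reply_to in {7,11,14} -> c1 (id 8, level 4), c28 (id 9, level 4).
Iteration 5: no rows with reply_to in {8,9}; recursion stops.
Total rows emitted: 11.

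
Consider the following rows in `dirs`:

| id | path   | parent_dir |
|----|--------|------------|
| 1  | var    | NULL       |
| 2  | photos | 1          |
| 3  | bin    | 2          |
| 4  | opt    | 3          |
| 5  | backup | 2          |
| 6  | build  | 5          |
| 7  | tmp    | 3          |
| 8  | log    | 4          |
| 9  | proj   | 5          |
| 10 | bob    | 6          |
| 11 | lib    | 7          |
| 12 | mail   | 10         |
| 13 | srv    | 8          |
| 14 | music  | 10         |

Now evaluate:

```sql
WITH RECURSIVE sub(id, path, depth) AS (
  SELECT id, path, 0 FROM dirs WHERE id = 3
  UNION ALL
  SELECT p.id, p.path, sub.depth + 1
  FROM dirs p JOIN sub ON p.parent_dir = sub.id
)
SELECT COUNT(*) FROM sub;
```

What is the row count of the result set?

6

Base: id=3 (bin) at depth 0.
Iteration 1: rows with parent_dir in {3} -> opt (id 4, depth 1), tmp (id 7, depth 1).
Iteration 2: rows with parent_dir in {4,7} -> log (id 8, depth 2), lib (id 11, depth 2).
Iteration 3: rows with parent_dir in {8,11} -> srv (id 13, depth 3).
Iteration 4: no rows with parent_dir in {13}; recursion stops.
Total rows emitted: 6.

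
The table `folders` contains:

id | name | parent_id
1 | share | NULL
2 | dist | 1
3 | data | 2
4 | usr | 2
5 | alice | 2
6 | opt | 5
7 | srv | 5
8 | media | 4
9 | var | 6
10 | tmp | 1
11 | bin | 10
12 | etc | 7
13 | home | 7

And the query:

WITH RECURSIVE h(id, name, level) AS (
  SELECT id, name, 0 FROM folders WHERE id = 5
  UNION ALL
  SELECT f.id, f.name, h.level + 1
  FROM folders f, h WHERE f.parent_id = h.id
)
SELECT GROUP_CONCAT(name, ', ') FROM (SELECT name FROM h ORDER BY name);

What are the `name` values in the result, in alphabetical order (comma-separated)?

Base: id=5 (alice) at level 0.
Iteration 1: rows with parent_id in {5} -> opt (id 6, level 1), srv (id 7, level 1).
Iteration 2: rows with parent_id in {6,7} -> var (id 9, level 2), etc (id 12, level 2), home (id 13, level 2).
Iteration 3: no rows with parent_id in {9,12,13}; recursion stops.

alice, etc, home, opt, srv, var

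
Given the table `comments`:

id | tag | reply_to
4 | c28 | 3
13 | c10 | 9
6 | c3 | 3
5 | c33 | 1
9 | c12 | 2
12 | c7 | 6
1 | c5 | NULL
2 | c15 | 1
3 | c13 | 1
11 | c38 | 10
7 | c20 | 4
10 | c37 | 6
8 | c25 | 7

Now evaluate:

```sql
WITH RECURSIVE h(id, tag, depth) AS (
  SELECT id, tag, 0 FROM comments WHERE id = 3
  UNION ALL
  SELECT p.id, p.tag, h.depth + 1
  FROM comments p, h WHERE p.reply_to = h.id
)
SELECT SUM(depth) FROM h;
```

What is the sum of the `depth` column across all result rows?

14

Base: id=3 (c13) at depth 0.
Iteration 1: rows with reply_to in {3} -> c28 (id 4, depth 1), c3 (id 6, depth 1).
Iteration 2: rows with reply_to in {4,6} -> c20 (id 7, depth 2), c37 (id 10, depth 2), c7 (id 12, depth 2).
Iteration 3: rows with reply_to in {7,10,12} -> c25 (id 8, depth 3), c38 (id 11, depth 3).
Iteration 4: no rows with reply_to in {8,11}; recursion stops.
SUM(depth) = 0 + 1 + 1 + 2 + 2 + 2 + 3 + 3 = 14.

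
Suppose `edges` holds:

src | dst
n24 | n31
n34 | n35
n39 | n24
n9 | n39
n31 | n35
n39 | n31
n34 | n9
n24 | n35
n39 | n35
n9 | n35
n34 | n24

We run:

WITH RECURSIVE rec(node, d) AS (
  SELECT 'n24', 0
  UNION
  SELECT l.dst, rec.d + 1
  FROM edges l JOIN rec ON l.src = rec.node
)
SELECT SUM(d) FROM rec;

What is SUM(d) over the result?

Base: (n24, d=0).
Iteration 1: edges from {n24} -> (n31, d=1), (n35, d=1).
Iteration 2: edges from {n31,n35} -> (n35, d=2).
Iteration 3: no outgoing edges from {n35}; recursion stops.
SUM(d) = 0 + 1 + 1 + 2 = 4.

4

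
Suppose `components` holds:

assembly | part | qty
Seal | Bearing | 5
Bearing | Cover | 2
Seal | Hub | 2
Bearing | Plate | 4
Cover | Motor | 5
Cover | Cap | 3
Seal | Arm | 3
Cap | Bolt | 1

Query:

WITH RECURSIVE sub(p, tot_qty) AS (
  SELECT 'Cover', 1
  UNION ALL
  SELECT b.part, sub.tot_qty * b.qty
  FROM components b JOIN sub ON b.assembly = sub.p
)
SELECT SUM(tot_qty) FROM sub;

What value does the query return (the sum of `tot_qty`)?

12

Base: (Cover, tot_qty=1).
Iteration 1: components of {Cover} -> Cap = 1*3 = 3, Motor = 1*5 = 5.
Iteration 2: components of {Cap,Motor} -> Bolt = 3*1 = 3.
Iteration 3: no further components; recursion stops.
SUM(tot_qty) = 1 + 5 + 3 + 3 = 12.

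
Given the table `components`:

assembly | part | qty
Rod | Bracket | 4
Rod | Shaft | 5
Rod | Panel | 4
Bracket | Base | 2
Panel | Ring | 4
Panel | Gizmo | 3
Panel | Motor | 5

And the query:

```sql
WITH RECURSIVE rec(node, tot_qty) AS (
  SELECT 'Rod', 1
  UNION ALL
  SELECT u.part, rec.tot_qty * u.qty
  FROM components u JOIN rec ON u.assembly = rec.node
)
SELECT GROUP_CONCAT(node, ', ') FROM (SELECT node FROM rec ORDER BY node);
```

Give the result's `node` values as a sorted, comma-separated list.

Base: (Rod, tot_qty=1).
Iteration 1: components of {Rod} -> Bracket = 1*4 = 4, Panel = 1*4 = 4, Shaft = 1*5 = 5.
Iteration 2: components of {Bracket,Panel,Shaft} -> Base = 4*2 = 8, Gizmo = 4*3 = 12, Motor = 4*5 = 20, Ring = 4*4 = 16.
Iteration 3: no further components; recursion stops.

Base, Bracket, Gizmo, Motor, Panel, Ring, Rod, Shaft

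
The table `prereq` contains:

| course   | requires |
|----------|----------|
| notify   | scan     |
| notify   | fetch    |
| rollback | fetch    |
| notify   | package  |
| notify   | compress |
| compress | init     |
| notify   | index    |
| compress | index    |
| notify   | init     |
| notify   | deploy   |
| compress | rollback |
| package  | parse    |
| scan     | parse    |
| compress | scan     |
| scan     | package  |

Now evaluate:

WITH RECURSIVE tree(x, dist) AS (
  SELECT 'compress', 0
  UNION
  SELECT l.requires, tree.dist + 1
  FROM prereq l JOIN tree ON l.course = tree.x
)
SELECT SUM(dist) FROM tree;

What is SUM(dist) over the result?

13

Base: (compress, dist=0).
Iteration 1: edges from {compress} -> (index, dist=1), (init, dist=1), (rollback, dist=1), (scan, dist=1).
Iteration 2: edges from {index,init,rollback,scan} -> (fetch, dist=2), (package, dist=2), (parse, dist=2).
Iteration 3: edges from {fetch,package,parse} -> (parse, dist=3).
Iteration 4: no outgoing edges from {parse}; recursion stops.
SUM(dist) = 0 + 1 + 1 + 1 + 1 + 2 + 2 + 2 + 3 = 13.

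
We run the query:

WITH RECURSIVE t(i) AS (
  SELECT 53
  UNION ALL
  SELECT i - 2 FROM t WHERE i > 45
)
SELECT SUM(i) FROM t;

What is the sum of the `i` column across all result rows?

245

Base: i=53.
Iteration 1: 53 > 45 holds -> i = 53 - 2 = 51.
Iteration 2: 51 > 45 holds -> i = 51 - 2 = 49.
Iteration 3: 49 > 45 holds -> i = 49 - 2 = 47.
Iteration 4: 47 > 45 holds -> i = 47 - 2 = 45.
Iteration 5: 45 > 45 fails; recursion stops.
SUM(i) = 53 + 51 + 49 + 47 + 45 = 245.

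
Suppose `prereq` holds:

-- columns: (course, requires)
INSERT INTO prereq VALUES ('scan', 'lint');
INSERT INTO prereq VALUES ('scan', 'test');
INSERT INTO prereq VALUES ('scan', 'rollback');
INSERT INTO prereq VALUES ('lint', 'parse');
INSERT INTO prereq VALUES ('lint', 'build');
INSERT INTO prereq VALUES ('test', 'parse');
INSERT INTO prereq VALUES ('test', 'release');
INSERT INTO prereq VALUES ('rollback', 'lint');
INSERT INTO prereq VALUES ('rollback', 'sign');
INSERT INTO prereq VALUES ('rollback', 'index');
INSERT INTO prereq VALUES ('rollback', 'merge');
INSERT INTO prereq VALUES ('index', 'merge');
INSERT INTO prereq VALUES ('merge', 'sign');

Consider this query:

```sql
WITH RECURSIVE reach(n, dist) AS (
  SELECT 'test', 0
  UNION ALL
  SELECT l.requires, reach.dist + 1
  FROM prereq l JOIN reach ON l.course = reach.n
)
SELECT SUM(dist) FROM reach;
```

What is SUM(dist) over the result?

Base: (test, dist=0).
Iteration 1: edges from {test} -> (parse, dist=1), (release, dist=1).
Iteration 2: no outgoing edges from {parse,release}; recursion stops.
SUM(dist) = 0 + 1 + 1 = 2.

2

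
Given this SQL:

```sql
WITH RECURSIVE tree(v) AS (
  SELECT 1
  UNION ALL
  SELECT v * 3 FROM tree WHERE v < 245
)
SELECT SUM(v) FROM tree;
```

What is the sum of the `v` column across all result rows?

1093

Base: v=1.
Iteration 1: 1 < 245 holds -> v = 1 * 3 = 3.
Iteration 2: 3 < 245 holds -> v = 3 * 3 = 9.
Iteration 3: 9 < 245 holds -> v = 9 * 3 = 27.
Iteration 4: 27 < 245 holds -> v = 27 * 3 = 81.
Iteration 5: 81 < 245 holds -> v = 81 * 3 = 243.
Iteration 6: 243 < 245 holds -> v = 243 * 3 = 729.
Iteration 7: 729 < 245 fails; recursion stops.
SUM(v) = 1 + 3 + 9 + 27 + 81 + 243 + 729 = 1093.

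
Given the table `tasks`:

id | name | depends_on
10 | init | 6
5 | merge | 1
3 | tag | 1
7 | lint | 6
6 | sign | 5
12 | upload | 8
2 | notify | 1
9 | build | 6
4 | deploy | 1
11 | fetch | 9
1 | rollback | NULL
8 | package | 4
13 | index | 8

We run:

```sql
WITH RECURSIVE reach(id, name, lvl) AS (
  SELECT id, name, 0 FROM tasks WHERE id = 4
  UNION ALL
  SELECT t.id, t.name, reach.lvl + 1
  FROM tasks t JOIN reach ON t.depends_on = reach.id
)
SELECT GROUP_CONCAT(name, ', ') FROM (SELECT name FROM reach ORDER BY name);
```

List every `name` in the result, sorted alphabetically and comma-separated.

deploy, index, package, upload

Base: id=4 (deploy) at lvl 0.
Iteration 1: rows with depends_on in {4} -> package (id 8, lvl 1).
Iteration 2: rows with depends_on in {8} -> upload (id 12, lvl 2), index (id 13, lvl 2).
Iteration 3: no rows with depends_on in {12,13}; recursion stops.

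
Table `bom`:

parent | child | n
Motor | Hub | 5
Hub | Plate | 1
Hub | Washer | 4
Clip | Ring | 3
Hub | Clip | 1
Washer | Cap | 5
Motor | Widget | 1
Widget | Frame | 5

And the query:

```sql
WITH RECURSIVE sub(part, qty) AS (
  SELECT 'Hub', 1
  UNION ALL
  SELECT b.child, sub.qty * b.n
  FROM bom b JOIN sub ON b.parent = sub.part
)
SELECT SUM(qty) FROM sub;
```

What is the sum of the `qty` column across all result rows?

30

Base: (Hub, qty=1).
Iteration 1: components of {Hub} -> Clip = 1*1 = 1, Plate = 1*1 = 1, Washer = 1*4 = 4.
Iteration 2: components of {Clip,Plate,Washer} -> Cap = 4*5 = 20, Ring = 1*3 = 3.
Iteration 3: no further components; recursion stops.
SUM(qty) = 1 + 1 + 1 + 4 + 3 + 20 = 30.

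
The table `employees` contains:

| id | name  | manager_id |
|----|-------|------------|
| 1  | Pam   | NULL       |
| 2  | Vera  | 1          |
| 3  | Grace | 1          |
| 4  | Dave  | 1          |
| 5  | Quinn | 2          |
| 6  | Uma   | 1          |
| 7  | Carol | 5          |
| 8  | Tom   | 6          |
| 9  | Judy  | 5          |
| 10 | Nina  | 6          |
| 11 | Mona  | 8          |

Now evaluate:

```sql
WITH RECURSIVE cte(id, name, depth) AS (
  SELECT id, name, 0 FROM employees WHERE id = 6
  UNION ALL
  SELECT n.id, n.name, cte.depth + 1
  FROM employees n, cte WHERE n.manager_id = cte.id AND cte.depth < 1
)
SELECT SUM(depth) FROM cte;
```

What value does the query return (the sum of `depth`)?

Base: id=6 (Uma) at depth 0.
Iteration 1: rows with manager_id in {6} -> Tom (id 8, depth 1), Nina (id 10, depth 1).
Iteration 2: depth < 1 fails for all current rows; recursion stops.
SUM(depth) = 0 + 1 + 1 = 2.

2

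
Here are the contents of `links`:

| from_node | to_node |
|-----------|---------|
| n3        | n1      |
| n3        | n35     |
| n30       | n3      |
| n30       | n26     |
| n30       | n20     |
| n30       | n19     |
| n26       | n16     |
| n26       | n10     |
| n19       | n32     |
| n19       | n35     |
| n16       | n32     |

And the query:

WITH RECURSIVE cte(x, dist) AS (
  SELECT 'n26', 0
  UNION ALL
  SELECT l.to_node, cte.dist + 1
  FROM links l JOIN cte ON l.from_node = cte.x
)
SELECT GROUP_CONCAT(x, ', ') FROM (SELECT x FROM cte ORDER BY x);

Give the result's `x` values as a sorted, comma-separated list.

Base: (n26, dist=0).
Iteration 1: edges from {n26} -> (n10, dist=1), (n16, dist=1).
Iteration 2: edges from {n10,n16} -> (n32, dist=2).
Iteration 3: no outgoing edges from {n32}; recursion stops.

n10, n16, n26, n32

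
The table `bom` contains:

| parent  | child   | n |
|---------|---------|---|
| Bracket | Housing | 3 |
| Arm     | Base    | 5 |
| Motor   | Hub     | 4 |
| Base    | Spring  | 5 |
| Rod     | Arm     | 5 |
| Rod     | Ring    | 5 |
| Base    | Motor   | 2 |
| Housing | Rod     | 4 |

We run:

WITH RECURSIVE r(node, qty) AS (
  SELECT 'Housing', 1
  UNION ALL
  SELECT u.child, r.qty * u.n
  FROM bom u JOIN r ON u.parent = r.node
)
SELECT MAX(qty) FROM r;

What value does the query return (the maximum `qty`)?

800

Base: (Housing, qty=1).
Iteration 1: components of {Housing} -> Rod = 1*4 = 4.
Iteration 2: components of {Rod} -> Arm = 4*5 = 20, Ring = 4*5 = 20.
Iteration 3: components of {Arm,Ring} -> Base = 20*5 = 100.
Iteration 4: components of {Base} -> Motor = 100*2 = 200, Spring = 100*5 = 500.
Iteration 5: components of {Motor,Spring} -> Hub = 200*4 = 800.
Iteration 6: no further components; recursion stops.
qty values: 1, 4, 20, 20, 100, 200, 500, 800; the maximum is 800.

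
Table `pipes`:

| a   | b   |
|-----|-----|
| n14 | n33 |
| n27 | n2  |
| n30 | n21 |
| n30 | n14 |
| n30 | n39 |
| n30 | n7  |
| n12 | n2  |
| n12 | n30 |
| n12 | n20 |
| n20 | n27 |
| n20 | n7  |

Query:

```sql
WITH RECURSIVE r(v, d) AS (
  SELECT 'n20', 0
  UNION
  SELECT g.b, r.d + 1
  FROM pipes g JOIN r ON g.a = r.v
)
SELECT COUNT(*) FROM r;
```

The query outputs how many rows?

4

Base: (n20, d=0).
Iteration 1: edges from {n20} -> (n27, d=1), (n7, d=1).
Iteration 2: edges from {n27,n7} -> (n2, d=2).
Iteration 3: no outgoing edges from {n2}; recursion stops.
Total rows emitted: 4.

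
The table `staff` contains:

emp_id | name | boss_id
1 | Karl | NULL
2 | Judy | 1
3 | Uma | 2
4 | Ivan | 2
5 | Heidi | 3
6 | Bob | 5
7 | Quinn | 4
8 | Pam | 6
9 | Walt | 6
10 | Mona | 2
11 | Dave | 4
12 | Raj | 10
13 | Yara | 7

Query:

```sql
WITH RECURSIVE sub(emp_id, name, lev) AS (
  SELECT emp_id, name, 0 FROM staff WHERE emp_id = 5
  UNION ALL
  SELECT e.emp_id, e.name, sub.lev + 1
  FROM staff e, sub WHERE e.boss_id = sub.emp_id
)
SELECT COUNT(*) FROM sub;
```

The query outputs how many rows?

Base: emp_id=5 (Heidi) at lev 0.
Iteration 1: rows with boss_id in {5} -> Bob (id 6, lev 1).
Iteration 2: rows with boss_id in {6} -> Pam (id 8, lev 2), Walt (id 9, lev 2).
Iteration 3: no rows with boss_id in {8,9}; recursion stops.
Total rows emitted: 4.

4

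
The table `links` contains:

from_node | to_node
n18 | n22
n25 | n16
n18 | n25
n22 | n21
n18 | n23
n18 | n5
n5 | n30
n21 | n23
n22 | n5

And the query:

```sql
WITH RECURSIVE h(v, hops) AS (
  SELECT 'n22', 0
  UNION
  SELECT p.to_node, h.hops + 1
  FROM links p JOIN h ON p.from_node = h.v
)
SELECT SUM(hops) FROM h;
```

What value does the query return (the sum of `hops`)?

6

Base: (n22, hops=0).
Iteration 1: edges from {n22} -> (n21, hops=1), (n5, hops=1).
Iteration 2: edges from {n21,n5} -> (n23, hops=2), (n30, hops=2).
Iteration 3: no outgoing edges from {n23,n30}; recursion stops.
SUM(hops) = 0 + 1 + 1 + 2 + 2 = 6.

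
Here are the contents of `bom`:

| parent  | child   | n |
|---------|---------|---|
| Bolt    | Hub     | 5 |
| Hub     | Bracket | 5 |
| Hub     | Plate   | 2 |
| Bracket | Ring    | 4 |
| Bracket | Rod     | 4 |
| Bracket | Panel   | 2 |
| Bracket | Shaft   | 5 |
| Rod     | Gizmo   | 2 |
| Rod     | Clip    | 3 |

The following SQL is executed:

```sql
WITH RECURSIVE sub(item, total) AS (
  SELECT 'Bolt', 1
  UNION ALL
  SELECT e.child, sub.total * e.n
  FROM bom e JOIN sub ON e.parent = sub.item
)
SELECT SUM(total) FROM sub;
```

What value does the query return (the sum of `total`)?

Base: (Bolt, total=1).
Iteration 1: components of {Bolt} -> Hub = 1*5 = 5.
Iteration 2: components of {Hub} -> Bracket = 5*5 = 25, Plate = 5*2 = 10.
Iteration 3: components of {Bracket,Plate} -> Panel = 25*2 = 50, Ring = 25*4 = 100, Rod = 25*4 = 100, Shaft = 25*5 = 125.
Iteration 4: components of {Panel,Ring,Rod,Shaft} -> Clip = 100*3 = 300, Gizmo = 100*2 = 200.
Iteration 5: no further components; recursion stops.
SUM(total) = 1 + 5 + 25 + 10 + 100 + 100 + 50 + 125 + 200 + 300 = 916.

916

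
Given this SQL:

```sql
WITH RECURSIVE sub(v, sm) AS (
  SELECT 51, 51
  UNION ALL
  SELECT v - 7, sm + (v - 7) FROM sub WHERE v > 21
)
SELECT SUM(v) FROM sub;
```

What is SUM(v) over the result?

Base: v=51, sm=51.
Iteration 1: 51 > 21 holds -> v = 51 - 7 = 44, sm = 51 + 44 = 95.
Iteration 2: 44 > 21 holds -> v = 44 - 7 = 37, sm = 95 + 37 = 132.
Iteration 3: 37 > 21 holds -> v = 37 - 7 = 30, sm = 132 + 30 = 162.
Iteration 4: 30 > 21 holds -> v = 30 - 7 = 23, sm = 162 + 23 = 185.
Iteration 5: 23 > 21 holds -> v = 23 - 7 = 16, sm = 185 + 16 = 201.
Iteration 6: 16 > 21 fails; recursion stops.
SUM(v) = 51 + 44 + 37 + 30 + 23 + 16 = 201.

201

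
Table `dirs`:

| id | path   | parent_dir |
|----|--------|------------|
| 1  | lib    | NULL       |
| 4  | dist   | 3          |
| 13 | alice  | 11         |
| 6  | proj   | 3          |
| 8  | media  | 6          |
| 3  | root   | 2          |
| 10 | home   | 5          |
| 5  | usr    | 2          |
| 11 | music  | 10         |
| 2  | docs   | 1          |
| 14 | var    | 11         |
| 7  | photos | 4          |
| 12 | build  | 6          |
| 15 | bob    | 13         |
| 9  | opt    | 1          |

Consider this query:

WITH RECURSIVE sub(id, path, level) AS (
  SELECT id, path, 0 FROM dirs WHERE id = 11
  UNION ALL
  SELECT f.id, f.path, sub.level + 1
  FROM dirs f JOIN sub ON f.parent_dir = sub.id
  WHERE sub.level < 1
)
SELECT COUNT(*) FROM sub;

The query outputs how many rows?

Base: id=11 (music) at level 0.
Iteration 1: rows with parent_dir in {11} -> alice (id 13, level 1), var (id 14, level 1).
Iteration 2: level < 1 fails for all current rows; recursion stops.
Total rows emitted: 3.

3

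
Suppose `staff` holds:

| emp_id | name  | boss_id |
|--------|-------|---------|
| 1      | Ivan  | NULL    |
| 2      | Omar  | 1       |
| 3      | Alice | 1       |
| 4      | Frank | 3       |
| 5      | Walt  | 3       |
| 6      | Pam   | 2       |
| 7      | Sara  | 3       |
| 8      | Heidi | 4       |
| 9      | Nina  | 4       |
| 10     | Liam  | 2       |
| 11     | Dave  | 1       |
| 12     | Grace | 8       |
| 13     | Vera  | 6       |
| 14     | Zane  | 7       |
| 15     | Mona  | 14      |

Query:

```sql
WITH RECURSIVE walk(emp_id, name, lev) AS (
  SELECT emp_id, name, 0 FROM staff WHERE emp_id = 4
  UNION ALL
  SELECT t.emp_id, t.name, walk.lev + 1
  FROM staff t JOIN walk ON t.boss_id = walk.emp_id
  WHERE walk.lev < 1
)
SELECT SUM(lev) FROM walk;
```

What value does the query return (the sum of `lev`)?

2

Base: emp_id=4 (Frank) at lev 0.
Iteration 1: rows with boss_id in {4} -> Heidi (id 8, lev 1), Nina (id 9, lev 1).
Iteration 2: lev < 1 fails for all current rows; recursion stops.
SUM(lev) = 0 + 1 + 1 = 2.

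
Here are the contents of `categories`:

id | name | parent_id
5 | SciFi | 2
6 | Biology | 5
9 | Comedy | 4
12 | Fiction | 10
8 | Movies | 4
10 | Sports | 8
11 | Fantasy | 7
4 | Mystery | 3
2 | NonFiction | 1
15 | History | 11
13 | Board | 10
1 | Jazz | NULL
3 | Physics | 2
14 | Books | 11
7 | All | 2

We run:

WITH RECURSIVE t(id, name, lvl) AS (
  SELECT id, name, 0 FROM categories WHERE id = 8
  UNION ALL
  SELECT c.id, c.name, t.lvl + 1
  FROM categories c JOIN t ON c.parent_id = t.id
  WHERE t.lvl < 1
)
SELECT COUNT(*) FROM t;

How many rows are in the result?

2

Base: id=8 (Movies) at lvl 0.
Iteration 1: rows with parent_id in {8} -> Sports (id 10, lvl 1).
Iteration 2: lvl < 1 fails for all current rows; recursion stops.
Total rows emitted: 2.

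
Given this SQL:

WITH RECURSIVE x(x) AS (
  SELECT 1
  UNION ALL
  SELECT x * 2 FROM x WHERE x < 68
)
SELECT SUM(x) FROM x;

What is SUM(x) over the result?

255

Base: x=1.
Iteration 1: 1 < 68 holds -> x = 1 * 2 = 2.
Iteration 2: 2 < 68 holds -> x = 2 * 2 = 4.
Iteration 3: 4 < 68 holds -> x = 4 * 2 = 8.
Iteration 4: 8 < 68 holds -> x = 8 * 2 = 16.
Iteration 5: 16 < 68 holds -> x = 16 * 2 = 32.
Iteration 6: 32 < 68 holds -> x = 32 * 2 = 64.
Iteration 7: 64 < 68 holds -> x = 64 * 2 = 128.
Iteration 8: 128 < 68 fails; recursion stops.
SUM(x) = 1 + 2 + 4 + 8 + 16 + 32 + 64 + 128 = 255.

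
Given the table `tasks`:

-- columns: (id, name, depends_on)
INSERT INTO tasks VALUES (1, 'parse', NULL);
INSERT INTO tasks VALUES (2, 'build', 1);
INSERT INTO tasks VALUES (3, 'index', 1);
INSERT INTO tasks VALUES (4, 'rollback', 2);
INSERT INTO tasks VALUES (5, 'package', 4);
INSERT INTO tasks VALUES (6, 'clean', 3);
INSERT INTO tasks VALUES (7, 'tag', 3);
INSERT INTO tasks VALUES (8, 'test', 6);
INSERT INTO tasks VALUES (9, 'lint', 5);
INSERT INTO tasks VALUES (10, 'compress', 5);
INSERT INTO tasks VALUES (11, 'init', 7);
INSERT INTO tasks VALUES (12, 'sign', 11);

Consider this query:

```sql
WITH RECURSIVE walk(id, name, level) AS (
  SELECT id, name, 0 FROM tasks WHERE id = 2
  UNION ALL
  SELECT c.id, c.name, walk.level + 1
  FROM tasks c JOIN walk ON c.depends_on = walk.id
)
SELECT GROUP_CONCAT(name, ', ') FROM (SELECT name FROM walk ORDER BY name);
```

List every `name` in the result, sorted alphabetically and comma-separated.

Base: id=2 (build) at level 0.
Iteration 1: rows with depends_on in {2} -> rollback (id 4, level 1).
Iteration 2: rows with depends_on in {4} -> package (id 5, level 2).
Iteration 3: rows with depends_on in {5} -> lint (id 9, level 3), compress (id 10, level 3).
Iteration 4: no rows with depends_on in {9,10}; recursion stops.

build, compress, lint, package, rollback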